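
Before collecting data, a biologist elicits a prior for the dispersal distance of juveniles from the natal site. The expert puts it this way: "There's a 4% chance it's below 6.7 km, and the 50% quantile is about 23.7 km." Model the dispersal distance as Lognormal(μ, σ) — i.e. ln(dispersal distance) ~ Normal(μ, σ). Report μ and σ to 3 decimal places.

μ ≈ 3.165, σ ≈ 0.722

If T ~ Lognormal(μ,σ) then ln T ~ Normal(μ,σ), so the p-quantile of ln T is μ + z_p·σ.
ln(6.7) = 1.902 and ln(23.7) = 3.165; z_{0.04} = -1.751, z_{0.5} = 0.
σ = (3.165 − 1.902)/(0 − (-1.751)) = 0.722.
μ = 1.902 − (-1.751)·0.722 = 3.165.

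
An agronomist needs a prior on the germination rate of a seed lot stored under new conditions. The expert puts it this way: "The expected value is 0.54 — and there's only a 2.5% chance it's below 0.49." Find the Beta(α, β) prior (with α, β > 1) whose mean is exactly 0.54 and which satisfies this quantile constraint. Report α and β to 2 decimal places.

With mean 0.54 fixed, write α = 0.54s, β = 0.46s where s = α+β.
Need P(θ < 0.49) = 0.025 under Beta(0.54s, 0.46s). Normal approximation: (q−m)/√(m(1−m)/s) ≈ z_{0.025} = -1.96, so s ≈ 0.54·0.46·(-1.96)²/(0.49−0.54)² = 381.7.
At s = 381.7: P(θ<0.49) ≈ 0.025. Adjusting to match 0.025 gives s ≈ 383.29.
So α = 0.54·383.29 ≈ 206.98, β = 0.46·383.29 ≈ 176.32.

α ≈ 206.98, β ≈ 176.32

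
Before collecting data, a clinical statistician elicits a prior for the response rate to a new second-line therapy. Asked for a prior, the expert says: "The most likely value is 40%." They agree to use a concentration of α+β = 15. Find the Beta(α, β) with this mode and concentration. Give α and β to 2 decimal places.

For α,β > 1 the Beta mode is (α−1)/(α+β−2). With α+β = 15, the mode is (α−1)/13.
Set (α−1)/13 = 0.4 → α = 1 + 0.4·13 = 6.20.
β = 15 − α = 8.80.

α = 6.20, β = 8.80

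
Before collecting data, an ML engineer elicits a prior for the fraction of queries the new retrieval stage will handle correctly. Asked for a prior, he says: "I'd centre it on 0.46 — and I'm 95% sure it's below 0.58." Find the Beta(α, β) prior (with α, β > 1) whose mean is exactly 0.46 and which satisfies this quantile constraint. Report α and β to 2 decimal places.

With mean 0.46 fixed, write α = 0.46s, β = 0.54s where s = α+β.
Need P(θ < 0.58) = 0.95 under Beta(0.46s, 0.54s). Normal approximation: (q−m)/√(m(1−m)/s) ≈ z_{0.95} = 1.64, so s ≈ 0.46·0.54·(1.64)²/(0.58−0.46)² = 46.7.
At s = 46.7: P(θ<0.58) ≈ 0.950. Adjusting to match 0.95 gives s ≈ 46.57.
So α = 0.46·46.57 ≈ 21.42, β = 0.54·46.57 ≈ 25.15.

α ≈ 21.42, β ≈ 25.15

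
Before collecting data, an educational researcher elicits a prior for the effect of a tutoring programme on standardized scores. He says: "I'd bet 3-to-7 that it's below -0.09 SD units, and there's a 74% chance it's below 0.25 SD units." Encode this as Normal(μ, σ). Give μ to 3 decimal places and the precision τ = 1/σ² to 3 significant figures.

The p-quantile of Normal(μ,σ) is μ + z_p·σ, with z_{0.3} = -0.5244 and z_{0.74} = 0.6433.
Eliminate σ: μ = (z₂·x₁ − z₁·x₂)/(z₂ − z₁) = (0.6433·-0.09 − (-0.5244)·0.25)/1.168 = 0.063.
Then σ = (x₂ − x₁)/(z₂ − z₁) = (0.25 − -0.09)/1.168 = 0.291.
Precision τ = 1/σ² = 1/0.2912² = 11.8.

μ = 0.063, τ = 11.8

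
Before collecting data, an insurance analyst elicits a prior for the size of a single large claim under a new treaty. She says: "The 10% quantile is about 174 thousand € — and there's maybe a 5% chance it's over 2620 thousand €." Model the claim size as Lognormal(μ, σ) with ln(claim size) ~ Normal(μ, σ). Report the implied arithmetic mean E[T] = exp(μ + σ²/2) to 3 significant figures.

If T ~ Lognormal(μ,σ) then ln T ~ Normal(μ,σ), so the p-quantile of ln T is μ + z_p·σ.
ln(174) = 5.159 and ln(2620) = 7.871; z_{0.1} = -1.282, z_{0.95} = 1.645.
σ = (7.871 − 5.159)/(1.645 − (-1.282)) = 0.927.
μ = 5.159 − (-1.282)·0.927 = 6.347.
E[T] = exp(μ + σ²/2) = exp(6.347 + 0.4294) = 877 thousand €.

E[T] ≈ 877 thousand €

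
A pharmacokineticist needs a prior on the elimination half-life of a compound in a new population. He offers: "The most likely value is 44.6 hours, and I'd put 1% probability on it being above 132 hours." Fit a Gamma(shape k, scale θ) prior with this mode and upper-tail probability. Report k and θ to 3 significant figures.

k ≈ 4.84, θ ≈ 11.6

Gamma(k,θ) with k>1 has mode (k−1)θ, so θ = 44.6/(k−1).
Need P(X < 132) = 0.99 with θ tied to k this way. Start at k = 2, θ = 44.6: P(X<132) ≈ 0.795.
Too low — raise k to concentrate. Iterating converges to k ≈ 4.84.
Then θ = 44.6/(4.84−1) ≈ 11.6.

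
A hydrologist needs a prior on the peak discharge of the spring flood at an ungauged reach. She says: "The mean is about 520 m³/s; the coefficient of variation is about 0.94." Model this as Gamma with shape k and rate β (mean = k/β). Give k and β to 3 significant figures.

k ≈ 1.13, β ≈ 0.00218

For Gamma(k, rate β): mean = k/β, variance = k/β², so CV = 1/√k.
CV = 0.94, hence k = 1/CV² = 1.13.
Then β = k/mean = 1.13/520 = 0.00218.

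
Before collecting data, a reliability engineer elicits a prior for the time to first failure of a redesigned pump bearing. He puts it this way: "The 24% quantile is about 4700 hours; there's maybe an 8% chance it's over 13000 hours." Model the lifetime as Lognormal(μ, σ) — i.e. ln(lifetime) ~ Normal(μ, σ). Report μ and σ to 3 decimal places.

If T ~ Lognormal(μ,σ) then ln T ~ Normal(μ,σ), so the p-quantile of ln T is μ + z_p·σ.
ln(4700) = 8.455 and ln(13000) = 9.473; z_{0.24} = -0.7063, z_{0.92} = 1.405.
σ = (9.473 − 8.455)/(1.405 − (-0.7063)) = 0.482.
μ = 8.455 − (-0.7063)·0.482 = 8.796.

μ ≈ 8.796, σ ≈ 0.482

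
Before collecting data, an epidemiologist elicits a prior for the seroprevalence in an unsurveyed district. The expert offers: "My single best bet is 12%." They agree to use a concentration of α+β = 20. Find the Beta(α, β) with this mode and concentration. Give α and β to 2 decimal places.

For α,β > 1 the Beta mode is (α−1)/(α+β−2). With α+β = 20, the mode is (α−1)/18.
Set (α−1)/18 = 0.12 → α = 1 + 0.12·18 = 3.16.
β = 20 − α = 16.84.

α = 3.16, β = 16.84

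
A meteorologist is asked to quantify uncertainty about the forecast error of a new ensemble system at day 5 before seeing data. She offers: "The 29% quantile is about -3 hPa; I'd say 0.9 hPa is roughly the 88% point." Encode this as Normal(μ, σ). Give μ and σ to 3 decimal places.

μ = -1.751, σ = 2.256

The p-quantile of Normal(μ,σ) is μ + z_p·σ, with z_{0.29} = -0.5534 and z_{0.88} = 1.175.
Eliminate σ: μ = (z₂·x₁ − z₁·x₂)/(z₂ − z₁) = (1.175·-3 − (-0.5534)·0.9)/1.728 = -1.751.
Then σ = (x₂ − x₁)/(z₂ − z₁) = (0.9 − -3)/1.728 = 2.256.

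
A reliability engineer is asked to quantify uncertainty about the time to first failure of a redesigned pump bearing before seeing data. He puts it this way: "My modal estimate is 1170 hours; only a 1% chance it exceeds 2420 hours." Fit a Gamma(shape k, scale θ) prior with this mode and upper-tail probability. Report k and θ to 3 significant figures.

Gamma(k,θ) with k>1 has mode (k−1)θ, so θ = 1170/(k−1).
Need P(X < 2420) = 0.99 with θ tied to k this way. Start at k = 2, θ = 1170: P(X<2420) ≈ 0.612.
Too low — raise k to concentrate. Iterating converges to k ≈ 10.2.
Then θ = 1170/(10.2−1) ≈ 127.

k ≈ 10.2, θ ≈ 127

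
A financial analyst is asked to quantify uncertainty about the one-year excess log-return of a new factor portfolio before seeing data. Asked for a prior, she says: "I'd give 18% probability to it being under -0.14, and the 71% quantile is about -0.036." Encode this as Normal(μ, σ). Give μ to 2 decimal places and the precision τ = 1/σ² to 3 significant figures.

μ = -0.08, τ = 199

For Normal(μ,σ), the p-quantile is μ + z_p·σ. Here z_{0.18} = -0.9154, z_{0.71} = 0.5534.
So -0.14 = μ − 0.9154σ and -0.036 = μ + 0.5534σ.
Subtracting: σ = (-0.036 − -0.14)/(0.5534 − (-0.9154)) = 0.07.
Then μ = -0.14 − (-0.9154)·0.07 = -0.08.
Precision τ = 1/σ² = 1/0.07081² = 199.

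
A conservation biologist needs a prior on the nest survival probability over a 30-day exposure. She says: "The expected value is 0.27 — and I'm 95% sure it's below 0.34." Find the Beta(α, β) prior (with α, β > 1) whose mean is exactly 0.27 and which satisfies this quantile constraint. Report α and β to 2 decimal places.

α ≈ 31.09, β ≈ 84.07

With mean 0.27 fixed, write α = 0.27s, β = 0.73s where s = α+β.
Need P(θ < 0.34) = 0.95 under Beta(0.27s, 0.73s). Normal approximation: (q−m)/√(m(1−m)/s) ≈ z_{0.95} = 1.64, so s ≈ 0.27·0.73·(1.64)²/(0.34−0.27)² = 108.8.
At s = 108.8: P(θ<0.34) ≈ 0.945. Adjusting to match 0.95 gives s ≈ 115.16.
So α = 0.27·115.16 ≈ 31.09, β = 0.73·115.16 ≈ 84.07.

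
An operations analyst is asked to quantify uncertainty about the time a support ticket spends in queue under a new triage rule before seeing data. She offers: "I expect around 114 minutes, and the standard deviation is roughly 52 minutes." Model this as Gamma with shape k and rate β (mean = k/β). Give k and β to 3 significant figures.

k ≈ 4.81, β ≈ 0.0422

For Gamma(k, rate β): mean = k/β, variance = k/β², so CV = 1/√k.
CV = SD/mean = 52/114 = 0.4561, hence k = 1/CV² = 4.81.
Then β = k/mean = 4.81/114 = 0.0422.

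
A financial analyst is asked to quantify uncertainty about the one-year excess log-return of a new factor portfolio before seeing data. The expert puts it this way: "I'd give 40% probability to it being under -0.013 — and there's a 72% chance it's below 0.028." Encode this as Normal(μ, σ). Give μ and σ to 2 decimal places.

The p-quantile of Normal(μ,σ) is μ + z_p·σ, with z_{0.4} = -0.2533 and z_{0.72} = 0.5828.
Eliminate σ: μ = (z₂·x₁ − z₁·x₂)/(z₂ − z₁) = (0.5828·-0.013 − (-0.2533)·0.028)/0.8362 = -0.00.
Then σ = (x₂ − x₁)/(z₂ − z₁) = (0.028 − -0.013)/0.8362 = 0.05.

μ = -0.00, σ = 0.05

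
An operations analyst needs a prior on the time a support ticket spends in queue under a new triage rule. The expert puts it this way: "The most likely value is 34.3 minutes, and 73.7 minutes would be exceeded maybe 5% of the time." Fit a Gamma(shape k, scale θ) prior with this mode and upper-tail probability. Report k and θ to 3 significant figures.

Gamma(k,θ) with k>1 has mode (k−1)θ, so θ = 34.3/(k−1).
Need P(X < 73.7) = 0.95 with θ tied to k this way. Start at k = 2, θ = 34.3: P(X<73.7) ≈ 0.633.
Too low — raise k to concentrate. Iterating converges to k ≈ 5.71.
Then θ = 34.3/(5.71−1) ≈ 7.28.

k ≈ 5.71, θ ≈ 7.28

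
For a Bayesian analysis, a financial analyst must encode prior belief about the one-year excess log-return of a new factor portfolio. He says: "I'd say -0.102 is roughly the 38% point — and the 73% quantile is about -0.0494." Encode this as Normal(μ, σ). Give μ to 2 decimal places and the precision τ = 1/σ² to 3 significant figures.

For Normal(μ,σ), the p-quantile is μ + z_p·σ. Here z_{0.38} = -0.3055, z_{0.73} = 0.6128.
So -0.102 = μ − 0.3055σ and -0.0494 = μ + 0.6128σ.
Subtracting: σ = (-0.0494 − -0.102)/(0.6128 − (-0.3055)) = 0.06.
Then μ = -0.102 − (-0.3055)·0.06 = -0.08.
Precision τ = 1/σ² = 1/0.05728² = 305.

μ = -0.08, τ = 305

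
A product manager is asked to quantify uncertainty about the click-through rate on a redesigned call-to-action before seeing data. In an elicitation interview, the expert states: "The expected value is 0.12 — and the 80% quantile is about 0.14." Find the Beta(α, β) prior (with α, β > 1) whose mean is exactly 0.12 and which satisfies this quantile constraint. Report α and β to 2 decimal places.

α ≈ 21.33, β ≈ 156.42

With mean 0.12 fixed, write α = 0.12s, β = 0.88s where s = α+β.
Need P(θ < 0.14) = 0.8 under Beta(0.12s, 0.88s). Normal approximation: (q−m)/√(m(1−m)/s) ≈ z_{0.8} = 0.842, so s ≈ 0.12·0.88·(0.842)²/(0.14−0.12)² = 187.0.
At s = 187.0: P(θ<0.14) ≈ 0.805. Adjusting to match 0.8 gives s ≈ 177.75.
So α = 0.12·177.75 ≈ 21.33, β = 0.88·177.75 ≈ 156.42.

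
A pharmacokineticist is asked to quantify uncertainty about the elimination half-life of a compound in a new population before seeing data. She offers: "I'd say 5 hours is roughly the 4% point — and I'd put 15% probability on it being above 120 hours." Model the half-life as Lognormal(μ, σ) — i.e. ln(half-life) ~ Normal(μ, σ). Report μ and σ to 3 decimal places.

If T ~ Lognormal(μ,σ) then ln T ~ Normal(μ,σ), so the p-quantile of ln T is μ + z_p·σ.
ln(5) = 1.609 and ln(120) = 4.787; z_{0.04} = -1.751, z_{0.85} = 1.036.
σ = (4.787 − 1.609)/(1.036 − (-1.751)) = 1.140.
μ = 1.609 − (-1.751)·1.140 = 3.606.

μ ≈ 3.606, σ ≈ 1.140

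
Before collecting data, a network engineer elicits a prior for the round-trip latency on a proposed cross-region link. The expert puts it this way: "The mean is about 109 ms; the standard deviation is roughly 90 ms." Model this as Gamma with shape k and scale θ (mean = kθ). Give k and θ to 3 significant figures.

k ≈ 1.47, θ ≈ 74.3

For Gamma(k, scale θ): mean = kθ, variance = kθ², so CV = 1/√k.
CV = SD/mean = 90/109 = 0.8257, hence k = 1/CV² = 1.47.
Then θ = mean/k = 109/1.47 = 74.3.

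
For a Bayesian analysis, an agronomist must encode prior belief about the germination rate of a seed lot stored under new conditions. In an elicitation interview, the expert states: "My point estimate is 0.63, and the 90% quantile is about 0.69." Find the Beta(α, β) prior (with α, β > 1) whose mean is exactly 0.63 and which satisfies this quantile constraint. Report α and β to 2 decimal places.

α ≈ 65.54, β ≈ 38.49

With mean 0.63 fixed, write α = 0.63s, β = 0.37s where s = α+β.
Need P(θ < 0.69) = 0.9 under Beta(0.63s, 0.37s). Normal approximation: (q−m)/√(m(1−m)/s) ≈ z_{0.9} = 1.28, so s ≈ 0.63·0.37·(1.28)²/(0.69−0.63)² = 106.3.
At s = 106.3: P(θ<0.69) ≈ 0.903. Adjusting to match 0.9 gives s ≈ 104.03.
So α = 0.63·104.03 ≈ 65.54, β = 0.37·104.03 ≈ 38.49.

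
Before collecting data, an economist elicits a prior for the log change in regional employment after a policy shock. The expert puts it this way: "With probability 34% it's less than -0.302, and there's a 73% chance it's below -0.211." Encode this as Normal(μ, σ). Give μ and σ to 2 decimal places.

The p-quantile of Normal(μ,σ) is μ + z_p·σ, with z_{0.34} = -0.4125 and z_{0.73} = 0.6128.
Eliminate σ: μ = (z₂·x₁ − z₁·x₂)/(z₂ − z₁) = (0.6128·-0.302 − (-0.4125)·-0.211)/1.025 = -0.27.
Then σ = (x₂ − x₁)/(z₂ − z₁) = (-0.211 − -0.302)/1.025 = 0.09.

μ = -0.27, σ = 0.09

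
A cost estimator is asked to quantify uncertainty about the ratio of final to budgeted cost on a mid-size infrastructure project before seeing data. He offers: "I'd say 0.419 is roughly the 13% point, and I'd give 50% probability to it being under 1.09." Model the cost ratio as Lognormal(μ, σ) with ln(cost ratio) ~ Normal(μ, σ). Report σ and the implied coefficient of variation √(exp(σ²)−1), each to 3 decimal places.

If T ~ Lognormal(μ,σ) then ln T ~ Normal(μ,σ), so the p-quantile of ln T is μ + z_p·σ.
ln(0.419) = -0.8699 and ln(1.09) = 0.08618; z_{0.13} = -1.126, z_{0.5} = 0.
σ = (0.08618 − -0.8699)/(0 − (-1.126)) = 0.849.
μ = -0.8699 − (-1.126)·0.849 = 0.086.
CV = √(exp(σ²)−1) = √(exp(0.7204)−1) = 1.027.

σ ≈ 0.849, CV ≈ 1.027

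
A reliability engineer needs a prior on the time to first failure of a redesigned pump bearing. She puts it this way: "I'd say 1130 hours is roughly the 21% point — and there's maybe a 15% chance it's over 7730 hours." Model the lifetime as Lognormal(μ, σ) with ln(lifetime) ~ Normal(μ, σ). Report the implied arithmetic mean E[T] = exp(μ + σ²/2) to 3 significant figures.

E[T] ≈ 4520 hours

If T ~ Lognormal(μ,σ) then ln T ~ Normal(μ,σ), so the p-quantile of ln T is μ + z_p·σ.
ln(1130) = 7.03 and ln(7730) = 8.953; z_{0.21} = -0.8064, z_{0.85} = 1.036.
σ = (8.953 − 7.03)/(1.036 − (-0.8064)) = 1.043.
μ = 7.03 − (-0.8064)·1.043 = 7.871.
E[T] = exp(μ + σ²/2) = exp(7.871 + 0.5444) = 4520 hours.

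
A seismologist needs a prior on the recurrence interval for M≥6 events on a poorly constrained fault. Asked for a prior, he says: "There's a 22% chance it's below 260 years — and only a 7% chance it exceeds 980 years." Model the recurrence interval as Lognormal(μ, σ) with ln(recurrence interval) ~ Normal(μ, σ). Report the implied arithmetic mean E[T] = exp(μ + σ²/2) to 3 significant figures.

If T ~ Lognormal(μ,σ) then ln T ~ Normal(μ,σ), so the p-quantile of ln T is μ + z_p·σ.
ln(260) = 5.561 and ln(980) = 6.888; z_{0.22} = -0.7722, z_{0.93} = 1.476.
σ = (6.888 − 5.561)/(1.476 − (-0.7722)) = 0.590.
μ = 5.561 − (-0.7722)·0.590 = 6.016.
E[T] = exp(μ + σ²/2) = exp(6.016 + 0.1742) = 488 years.

E[T] ≈ 488 years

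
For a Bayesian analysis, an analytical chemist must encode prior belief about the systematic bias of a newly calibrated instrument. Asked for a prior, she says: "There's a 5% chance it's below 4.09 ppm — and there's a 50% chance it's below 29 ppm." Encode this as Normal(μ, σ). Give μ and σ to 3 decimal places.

For Normal(μ,σ), the p-quantile is μ + z_p·σ. Here z_{0.05} = -1.645, z_{0.5} = 0.
So 4.09 = μ − 1.645σ and 29 = μ + 0σ.
Subtracting: σ = (29 − 4.09)/(0 − (-1.645)) = 15.144.
Then μ = 4.09 − (-1.645)·15.144 = 29.000.

μ = 29.000, σ = 15.144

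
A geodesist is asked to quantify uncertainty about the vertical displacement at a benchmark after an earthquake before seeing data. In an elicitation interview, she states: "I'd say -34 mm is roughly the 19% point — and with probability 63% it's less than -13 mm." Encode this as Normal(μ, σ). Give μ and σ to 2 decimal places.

μ = -18.76, σ = 17.36

The p-quantile of Normal(μ,σ) is μ + z_p·σ, with z_{0.19} = -0.8779 and z_{0.63} = 0.3319.
Eliminate σ: μ = (z₂·x₁ − z₁·x₂)/(z₂ − z₁) = (0.3319·-34 − (-0.8779)·-13)/1.21 = -18.76.
Then σ = (x₂ − x₁)/(z₂ − z₁) = (-13 − -34)/1.21 = 17.36.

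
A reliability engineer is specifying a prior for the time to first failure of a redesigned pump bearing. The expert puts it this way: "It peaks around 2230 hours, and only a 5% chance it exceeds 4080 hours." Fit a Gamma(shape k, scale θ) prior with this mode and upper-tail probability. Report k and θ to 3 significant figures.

Gamma(k,θ) with k>1 has mode (k−1)θ, so θ = 2230/(k−1).
Need P(X < 4080) = 0.95 with θ tied to k this way. Start at k = 2, θ = 2230: P(X<4080) ≈ 0.546.
Too low — raise k to concentrate. Iterating converges to k ≈ 8.63.
Then θ = 2230/(8.63−1) ≈ 292.

k ≈ 8.63, θ ≈ 292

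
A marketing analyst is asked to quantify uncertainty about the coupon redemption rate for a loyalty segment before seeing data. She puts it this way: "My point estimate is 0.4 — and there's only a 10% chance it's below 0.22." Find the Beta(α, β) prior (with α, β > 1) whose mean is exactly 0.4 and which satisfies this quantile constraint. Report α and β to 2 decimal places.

With mean 0.4 fixed, write α = 0.4s, β = 0.6s where s = α+β.
Need P(θ < 0.22) = 0.1 under Beta(0.4s, 0.6s). Normal approximation: (q−m)/√(m(1−m)/s) ≈ z_{0.1} = -1.28, so s ≈ 0.4·0.6·(-1.28)²/(0.22−0.4)² = 12.2.
At s = 12.2: P(θ<0.22) ≈ 0.090. Adjusting to match 0.1 gives s ≈ 11.19.
So α = 0.4·11.19 ≈ 4.48, β = 0.6·11.19 ≈ 6.71.

α ≈ 4.48, β ≈ 6.71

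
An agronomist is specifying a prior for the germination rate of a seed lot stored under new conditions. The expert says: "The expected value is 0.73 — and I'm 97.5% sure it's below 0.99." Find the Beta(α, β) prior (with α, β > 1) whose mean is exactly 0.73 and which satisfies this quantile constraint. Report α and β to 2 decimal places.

α ≈ 2.77, β ≈ 1.02

With mean 0.73 fixed, write α = 0.73s, β = 0.27s where s = α+β.
Need P(θ < 0.99) = 0.975 under Beta(0.73s, 0.27s). Normal approximation: (q−m)/√(m(1−m)/s) ≈ z_{0.975} = 1.96, so s ≈ 0.73·0.27·(1.96)²/(0.99−0.73)² = 11.2.
At s = 11.2: P(θ<0.99) ≈ 1.000. Adjusting to match 0.975 gives s ≈ 3.79.
So α = 0.73·3.79 ≈ 2.77, β = 0.27·3.79 ≈ 1.02.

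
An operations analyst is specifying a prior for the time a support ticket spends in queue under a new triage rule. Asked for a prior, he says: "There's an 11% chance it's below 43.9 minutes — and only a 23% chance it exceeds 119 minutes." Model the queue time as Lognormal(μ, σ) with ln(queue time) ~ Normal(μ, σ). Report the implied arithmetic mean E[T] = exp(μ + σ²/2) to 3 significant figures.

If T ~ Lognormal(μ,σ) then ln T ~ Normal(μ,σ), so the p-quantile of ln T is μ + z_p·σ.
ln(43.9) = 3.782 and ln(119) = 4.779; z_{0.11} = -1.227, z_{0.77} = 0.7388.
σ = (4.779 − 3.782)/(0.7388 − (-1.227)) = 0.507.
μ = 3.782 − (-1.227)·0.507 = 4.404.
E[T] = exp(μ + σ²/2) = exp(4.404 + 0.1287) = 93 minutes.

E[T] ≈ 93 minutes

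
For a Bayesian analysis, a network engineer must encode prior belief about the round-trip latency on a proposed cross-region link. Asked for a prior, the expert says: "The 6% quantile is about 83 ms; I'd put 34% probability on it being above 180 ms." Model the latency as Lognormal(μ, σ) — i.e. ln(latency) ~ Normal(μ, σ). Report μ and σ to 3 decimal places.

If T ~ Lognormal(μ,σ) then ln T ~ Normal(μ,σ), so the p-quantile of ln T is μ + z_p·σ.
ln(83) = 4.419 and ln(180) = 5.193; z_{0.06} = -1.555, z_{0.66} = 0.4125.
σ = (5.193 − 4.419)/(0.4125 − (-1.555)) = 0.394.
μ = 4.419 − (-1.555)·0.394 = 5.031.

μ ≈ 5.031, σ ≈ 0.394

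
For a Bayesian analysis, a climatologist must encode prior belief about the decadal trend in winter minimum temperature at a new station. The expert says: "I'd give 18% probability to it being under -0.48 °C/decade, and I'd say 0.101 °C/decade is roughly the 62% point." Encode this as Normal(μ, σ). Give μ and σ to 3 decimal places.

For Normal(μ,σ), the p-quantile is μ + z_p·σ. Here z_{0.18} = -0.9154, z_{0.62} = 0.3055.
So -0.48 = μ − 0.9154σ and 0.101 = μ + 0.3055σ.
Subtracting: σ = (0.101 − -0.48)/(0.3055 − (-0.9154)) = 0.476.
Then μ = -0.48 − (-0.9154)·0.476 = -0.044.

μ = -0.044, σ = 0.476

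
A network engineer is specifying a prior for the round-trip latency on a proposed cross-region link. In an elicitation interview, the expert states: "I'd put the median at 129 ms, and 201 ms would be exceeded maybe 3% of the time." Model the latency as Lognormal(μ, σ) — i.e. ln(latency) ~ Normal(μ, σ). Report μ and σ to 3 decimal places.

μ ≈ 4.860, σ ≈ 0.236

If T ~ Lognormal(μ,σ) then ln T ~ Normal(μ,σ), so the p-quantile of ln T is μ + z_p·σ.
ln(129) = 4.86 and ln(201) = 5.303; z_{0.5} = 0, z_{0.97} = 1.881.
σ = (5.303 − 4.86)/(1.881 − (0)) = 0.236.
μ = 4.86 − (0)·0.236 = 4.860.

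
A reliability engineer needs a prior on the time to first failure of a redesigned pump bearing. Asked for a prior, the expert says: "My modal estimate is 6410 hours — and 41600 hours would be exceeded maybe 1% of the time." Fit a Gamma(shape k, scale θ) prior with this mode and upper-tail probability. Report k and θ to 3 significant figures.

Gamma(k,θ) with k>1 has mode (k−1)θ, so θ = 6410/(k−1).
Need P(X < 41600) = 0.99 with θ tied to k this way. Start at k = 2, θ = 6410: P(X<41600) ≈ 0.989.
Too low — raise k to concentrate. Iterating converges to k ≈ 2.03.
Then θ = 6410/(2.03−1) ≈ 6210.

k ≈ 2.03, θ ≈ 6210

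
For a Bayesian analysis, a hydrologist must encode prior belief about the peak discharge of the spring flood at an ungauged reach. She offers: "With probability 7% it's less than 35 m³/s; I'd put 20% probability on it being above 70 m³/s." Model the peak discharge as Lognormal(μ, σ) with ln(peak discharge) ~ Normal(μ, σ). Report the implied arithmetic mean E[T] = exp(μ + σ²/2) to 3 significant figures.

E[T] ≈ 56.9 m³/s

If T ~ Lognormal(μ,σ) then ln T ~ Normal(μ,σ), so the p-quantile of ln T is μ + z_p·σ.
ln(35) = 3.555 and ln(70) = 4.248; z_{0.07} = -1.476, z_{0.8} = 0.8416.
σ = (4.248 − 3.555)/(0.8416 − (-1.476)) = 0.299.
μ = 3.555 − (-1.476)·0.299 = 3.997.
E[T] = exp(μ + σ²/2) = exp(3.997 + 0.0447) = 56.9 m³/s.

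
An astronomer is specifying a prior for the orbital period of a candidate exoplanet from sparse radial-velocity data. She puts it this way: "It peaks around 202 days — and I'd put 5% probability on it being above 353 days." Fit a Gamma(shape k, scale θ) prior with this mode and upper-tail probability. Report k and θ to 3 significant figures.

Gamma(k,θ) with k>1 has mode (k−1)θ, so θ = 202/(k−1).
Need P(X < 353) = 0.95 with θ tied to k this way. Start at k = 2, θ = 202: P(X<353) ≈ 0.521.
Too low — raise k to concentrate. Iterating converges to k ≈ 9.95.
Then θ = 202/(9.95−1) ≈ 22.6.

k ≈ 9.95, θ ≈ 22.6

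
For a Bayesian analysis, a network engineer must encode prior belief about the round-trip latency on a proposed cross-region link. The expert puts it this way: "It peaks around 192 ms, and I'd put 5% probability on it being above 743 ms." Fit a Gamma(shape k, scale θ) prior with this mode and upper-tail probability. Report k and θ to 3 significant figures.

k ≈ 2.38, θ ≈ 139

Gamma(k,θ) with k>1 has mode (k−1)θ, so θ = 192/(k−1).
Need P(X < 743) = 0.95 with θ tied to k this way. Start at k = 2, θ = 192: P(X<743) ≈ 0.898.
Too low — raise k to concentrate. Iterating converges to k ≈ 2.38.
Then θ = 192/(2.38−1) ≈ 139.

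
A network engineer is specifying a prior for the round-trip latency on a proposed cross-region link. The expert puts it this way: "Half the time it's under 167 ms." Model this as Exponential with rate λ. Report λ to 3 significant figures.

Exponential median = ln 2 / λ, so λ = ln 2 / 167.0 = 0.00415.

λ ≈ 0.00415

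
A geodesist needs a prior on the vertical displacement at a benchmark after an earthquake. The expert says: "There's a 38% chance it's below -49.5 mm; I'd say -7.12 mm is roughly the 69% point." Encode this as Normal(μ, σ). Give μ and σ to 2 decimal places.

For Normal(μ,σ), the p-quantile is μ + z_p·σ. Here z_{0.38} = -0.3055, z_{0.69} = 0.4959.
So -49.5 = μ − 0.3055σ and -7.12 = μ + 0.4959σ.
Subtracting: σ = (-7.12 − -49.5)/(0.4959 − (-0.3055)) = 52.89.
Then μ = -49.5 − (-0.3055)·52.89 = -33.34.

μ = -33.34, σ = 52.89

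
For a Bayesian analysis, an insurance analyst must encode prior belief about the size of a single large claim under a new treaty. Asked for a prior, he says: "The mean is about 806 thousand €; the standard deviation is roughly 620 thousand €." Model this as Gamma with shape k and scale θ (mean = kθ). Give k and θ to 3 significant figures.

For Gamma(k, scale θ): mean = kθ, variance = kθ², so CV = 1/√k.
CV = SD/mean = 620/806 = 0.7692, hence k = 1/CV² = 1.69.
Then θ = mean/k = 806/1.69 = 477.

k ≈ 1.69, θ ≈ 477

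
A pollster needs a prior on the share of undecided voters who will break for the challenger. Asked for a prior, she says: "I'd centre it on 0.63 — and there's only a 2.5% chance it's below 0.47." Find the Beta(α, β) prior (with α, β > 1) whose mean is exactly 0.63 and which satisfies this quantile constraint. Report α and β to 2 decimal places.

With mean 0.63 fixed, write α = 0.63s, β = 0.37s where s = α+β.
Need P(θ < 0.47) = 0.025 under Beta(0.63s, 0.37s). Normal approximation: (q−m)/√(m(1−m)/s) ≈ z_{0.025} = -1.96, so s ≈ 0.63·0.37·(-1.96)²/(0.47−0.63)² = 35.0.
At s = 35.0: P(θ<0.47) ≈ 0.028. Adjusting to match 0.025 gives s ≈ 36.60.
So α = 0.63·36.60 ≈ 23.06, β = 0.37·36.60 ≈ 13.54.

α ≈ 23.06, β ≈ 13.54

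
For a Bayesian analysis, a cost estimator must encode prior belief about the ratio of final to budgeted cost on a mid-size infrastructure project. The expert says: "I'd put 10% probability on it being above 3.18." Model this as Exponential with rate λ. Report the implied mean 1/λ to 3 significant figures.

mean ≈ 1.38

P(T > 3.18) = e^(−λ·3.18) = 0.1, so λ = −ln(0.1)/3.18 = 0.724.
Mean = 1/λ = 1.38.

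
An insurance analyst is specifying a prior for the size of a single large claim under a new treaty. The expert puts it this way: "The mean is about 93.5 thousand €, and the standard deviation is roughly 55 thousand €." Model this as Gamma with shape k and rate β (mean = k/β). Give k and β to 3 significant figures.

For Gamma(k, rate β): mean = k/β, variance = k/β², so CV = 1/√k.
CV = SD/mean = 55/93.5 = 0.5882, hence k = 1/CV² = 2.89.
Then β = k/mean = 2.89/93.5 = 0.0309.

k ≈ 2.89, β ≈ 0.0309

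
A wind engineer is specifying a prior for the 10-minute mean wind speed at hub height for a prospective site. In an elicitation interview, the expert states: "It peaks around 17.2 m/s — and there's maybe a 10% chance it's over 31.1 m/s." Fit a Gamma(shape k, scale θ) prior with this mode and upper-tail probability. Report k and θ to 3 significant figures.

Gamma(k,θ) with k>1 has mode (k−1)θ, so θ = 17.2/(k−1).
Need P(X < 31.1) = 0.9 with θ tied to k this way. Start at k = 2, θ = 17.2: P(X<31.1) ≈ 0.540.
Too low — raise k to concentrate. Iterating converges to k ≈ 6.43.
Then θ = 17.2/(6.43−1) ≈ 3.17.

k ≈ 6.43, θ ≈ 3.17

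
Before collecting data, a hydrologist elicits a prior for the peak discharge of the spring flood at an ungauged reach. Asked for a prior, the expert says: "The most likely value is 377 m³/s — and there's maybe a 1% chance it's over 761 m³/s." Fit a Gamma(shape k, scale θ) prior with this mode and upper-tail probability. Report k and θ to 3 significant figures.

Gamma(k,θ) with k>1 has mode (k−1)θ, so θ = 377/(k−1).
Need P(X < 761) = 0.99 with θ tied to k this way. Start at k = 2, θ = 377: P(X<761) ≈ 0.599.
Too low — raise k to concentrate. Iterating converges to k ≈ 10.9.
Then θ = 377/(10.9−1) ≈ 37.9.

k ≈ 10.9, θ ≈ 37.9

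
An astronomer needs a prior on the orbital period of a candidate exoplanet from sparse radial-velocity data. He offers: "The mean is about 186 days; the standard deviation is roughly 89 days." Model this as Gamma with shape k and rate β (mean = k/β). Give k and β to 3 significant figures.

k ≈ 4.37, β ≈ 0.0235

For Gamma(k, rate β): mean = k/β, variance = k/β², so CV = 1/√k.
CV = SD/mean = 89/186 = 0.4785, hence k = 1/CV² = 4.37.
Then β = k/mean = 4.37/186 = 0.0235.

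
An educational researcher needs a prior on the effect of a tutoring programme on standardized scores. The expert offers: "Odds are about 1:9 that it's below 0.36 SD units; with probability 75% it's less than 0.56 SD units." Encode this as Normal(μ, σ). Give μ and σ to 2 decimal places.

μ = 0.49, σ = 0.10

The p-quantile of Normal(μ,σ) is μ + z_p·σ, with z_{0.1} = -1.282 and z_{0.75} = 0.6745.
Eliminate σ: μ = (z₂·x₁ − z₁·x₂)/(z₂ − z₁) = (0.6745·0.36 − (-1.282)·0.56)/1.956 = 0.49.
Then σ = (x₂ − x₁)/(z₂ − z₁) = (0.56 − 0.36)/1.956 = 0.10.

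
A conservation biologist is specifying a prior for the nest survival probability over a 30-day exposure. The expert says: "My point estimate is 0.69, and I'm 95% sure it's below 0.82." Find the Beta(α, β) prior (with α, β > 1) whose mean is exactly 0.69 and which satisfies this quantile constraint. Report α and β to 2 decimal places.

α ≈ 20.42, β ≈ 9.18

With mean 0.69 fixed, write α = 0.69s, β = 0.31s where s = α+β.
Need P(θ < 0.82) = 0.95 under Beta(0.69s, 0.31s). Normal approximation: (q−m)/√(m(1−m)/s) ≈ z_{0.95} = 1.64, so s ≈ 0.69·0.31·(1.64)²/(0.82−0.69)² = 34.2.
At s = 34.2: P(θ<0.82) ≈ 0.962. Adjusting to match 0.95 gives s ≈ 29.60.
So α = 0.69·29.60 ≈ 20.42, β = 0.31·29.60 ≈ 9.18.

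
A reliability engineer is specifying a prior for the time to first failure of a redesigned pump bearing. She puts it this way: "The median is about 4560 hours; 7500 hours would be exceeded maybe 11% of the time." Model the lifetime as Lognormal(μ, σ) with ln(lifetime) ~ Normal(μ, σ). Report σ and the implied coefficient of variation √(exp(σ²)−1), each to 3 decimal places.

If T ~ Lognormal(μ,σ) then ln T ~ Normal(μ,σ), so the p-quantile of ln T is μ + z_p·σ.
ln(4560) = 8.425 and ln(7500) = 8.923; z_{0.5} = 0, z_{0.89} = 1.227.
σ = (8.923 − 8.425)/(1.227 − (0)) = 0.406.
μ = 8.425 − (0)·0.406 = 8.425.
CV = √(exp(σ²)−1) = √(exp(0.1646)−1) = 0.423.

σ ≈ 0.406, CV ≈ 0.423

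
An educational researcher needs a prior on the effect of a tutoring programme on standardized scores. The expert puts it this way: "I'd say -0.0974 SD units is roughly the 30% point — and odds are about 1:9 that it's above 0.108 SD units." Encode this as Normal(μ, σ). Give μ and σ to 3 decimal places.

For Normal(μ,σ), the p-quantile is μ + z_p·σ. Here z_{0.3} = -0.5244, z_{0.9} = 1.282.
So -0.0974 = μ − 0.5244σ and 0.108 = μ + 1.282σ.
Subtracting: σ = (0.108 − -0.0974)/(1.282 − (-0.5244)) = 0.114.
Then μ = -0.0974 − (-0.5244)·0.114 = -0.038.

μ = -0.038, σ = 0.114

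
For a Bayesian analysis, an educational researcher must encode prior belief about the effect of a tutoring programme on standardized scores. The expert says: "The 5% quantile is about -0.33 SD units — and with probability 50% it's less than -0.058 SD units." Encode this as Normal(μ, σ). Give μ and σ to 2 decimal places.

The p-quantile of Normal(μ,σ) is μ + z_p·σ, with z_{0.05} = -1.645 and z_{0.5} = 0.
Eliminate σ: μ = (z₂·x₁ − z₁·x₂)/(z₂ − z₁) = (0·-0.33 − (-1.645)·-0.058)/1.645 = -0.06.
Then σ = (x₂ − x₁)/(z₂ − z₁) = (-0.058 − -0.33)/1.645 = 0.17.

μ = -0.06, σ = 0.17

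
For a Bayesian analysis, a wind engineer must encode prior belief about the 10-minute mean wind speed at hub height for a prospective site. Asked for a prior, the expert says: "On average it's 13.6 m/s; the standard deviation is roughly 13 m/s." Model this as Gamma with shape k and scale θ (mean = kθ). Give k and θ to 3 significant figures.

k ≈ 1.09, θ ≈ 12.4

For Gamma(k, scale θ): mean = kθ, variance = kθ², so CV = 1/√k.
CV = SD/mean = 13/13.6 = 0.9559, hence k = 1/CV² = 1.09.
Then θ = mean/k = 13.6/1.09 = 12.4.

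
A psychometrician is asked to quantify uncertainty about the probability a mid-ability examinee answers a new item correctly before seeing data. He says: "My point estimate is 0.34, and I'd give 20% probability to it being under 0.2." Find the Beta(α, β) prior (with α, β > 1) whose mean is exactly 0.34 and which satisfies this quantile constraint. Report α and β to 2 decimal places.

With mean 0.34 fixed, write α = 0.34s, β = 0.66s where s = α+β.
Need P(θ < 0.2) = 0.2 under Beta(0.34s, 0.66s). Normal approximation: (q−m)/√(m(1−m)/s) ≈ z_{0.2} = -0.842, so s ≈ 0.34·0.66·(-0.842)²/(0.2−0.34)² = 8.1.
At s = 8.1: P(θ<0.2) ≈ 0.206. Adjusting to match 0.2 gives s ≈ 8.42.
So α = 0.34·8.42 ≈ 2.86, β = 0.66·8.42 ≈ 5.56.

α ≈ 2.86, β ≈ 5.56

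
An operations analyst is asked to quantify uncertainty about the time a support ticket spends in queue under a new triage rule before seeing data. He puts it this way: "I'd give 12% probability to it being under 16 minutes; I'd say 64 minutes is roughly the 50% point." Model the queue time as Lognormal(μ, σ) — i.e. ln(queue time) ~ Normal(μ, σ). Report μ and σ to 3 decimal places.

μ ≈ 4.159, σ ≈ 1.180

If T ~ Lognormal(μ,σ) then ln T ~ Normal(μ,σ), so the p-quantile of ln T is μ + z_p·σ.
ln(16) = 2.773 and ln(64) = 4.159; z_{0.12} = -1.175, z_{0.5} = 0.
σ = (4.159 − 2.773)/(0 − (-1.175)) = 1.180.
μ = 2.773 − (-1.175)·1.180 = 4.159.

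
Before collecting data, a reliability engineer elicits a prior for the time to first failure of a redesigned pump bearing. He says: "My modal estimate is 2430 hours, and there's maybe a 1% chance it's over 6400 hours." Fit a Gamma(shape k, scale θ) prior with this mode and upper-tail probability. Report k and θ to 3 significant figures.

Gamma(k,θ) with k>1 has mode (k−1)θ, so θ = 2430/(k−1).
Need P(X < 6400) = 0.99 with θ tied to k this way. Start at k = 2, θ = 2430: P(X<6400) ≈ 0.739.
Too low — raise k to concentrate. Iterating converges to k ≈ 5.95.
Then θ = 2430/(5.95−1) ≈ 491.

k ≈ 5.95, θ ≈ 491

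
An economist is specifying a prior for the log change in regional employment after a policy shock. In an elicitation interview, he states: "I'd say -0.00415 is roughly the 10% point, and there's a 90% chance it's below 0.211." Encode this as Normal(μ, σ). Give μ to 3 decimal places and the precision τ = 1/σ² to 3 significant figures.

The p-quantile of Normal(μ,σ) is μ + z_p·σ, with z_{0.1} = -1.282 and z_{0.9} = 1.282.
Eliminate σ: μ = (z₂·x₁ − z₁·x₂)/(z₂ − z₁) = (1.282·-0.00415 − (-1.282)·0.211)/2.563 = 0.103.
Then σ = (x₂ − x₁)/(z₂ − z₁) = (0.211 − -0.00415)/2.563 = 0.084.
Precision τ = 1/σ² = 1/0.08394² = 142.

μ = 0.103, τ = 142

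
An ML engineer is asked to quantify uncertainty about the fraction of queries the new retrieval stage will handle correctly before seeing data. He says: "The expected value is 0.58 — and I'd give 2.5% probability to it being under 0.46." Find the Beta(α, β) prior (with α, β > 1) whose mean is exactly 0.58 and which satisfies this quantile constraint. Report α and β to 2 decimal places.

With mean 0.58 fixed, write α = 0.58s, β = 0.42s where s = α+β.
Need P(θ < 0.46) = 0.025 under Beta(0.58s, 0.42s). Normal approximation: (q−m)/√(m(1−m)/s) ≈ z_{0.025} = -1.96, so s ≈ 0.58·0.42·(-1.96)²/(0.46−0.58)² = 65.0.
At s = 65.0: P(θ<0.46) ≈ 0.026. Adjusting to match 0.025 gives s ≈ 66.08.
So α = 0.58·66.08 ≈ 38.33, β = 0.42·66.08 ≈ 27.75.

α ≈ 38.33, β ≈ 27.75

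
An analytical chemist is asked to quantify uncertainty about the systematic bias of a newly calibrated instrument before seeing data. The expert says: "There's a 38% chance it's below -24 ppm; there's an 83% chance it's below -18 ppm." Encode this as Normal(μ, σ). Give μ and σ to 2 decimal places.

μ = -22.54, σ = 4.76

The p-quantile of Normal(μ,σ) is μ + z_p·σ, with z_{0.38} = -0.3055 and z_{0.83} = 0.9542.
Eliminate σ: μ = (z₂·x₁ − z₁·x₂)/(z₂ − z₁) = (0.9542·-24 − (-0.3055)·-18)/1.26 = -22.54.
Then σ = (x₂ − x₁)/(z₂ − z₁) = (-18 − -24)/1.26 = 4.76.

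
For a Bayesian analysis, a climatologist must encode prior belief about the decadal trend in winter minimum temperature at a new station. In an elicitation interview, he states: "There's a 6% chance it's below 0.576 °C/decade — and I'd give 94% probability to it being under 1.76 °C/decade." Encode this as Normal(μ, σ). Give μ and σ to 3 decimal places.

For Normal(μ,σ), the p-quantile is μ + z_p·σ. Here z_{0.06} = -1.555, z_{0.94} = 1.555.
So 0.576 = μ − 1.555σ and 1.76 = μ + 1.555σ.
Subtracting: σ = (1.76 − 0.576)/(1.555 − (-1.555)) = 0.381.
Then μ = 0.576 − (-1.555)·0.381 = 1.168.

μ = 1.168, σ = 0.381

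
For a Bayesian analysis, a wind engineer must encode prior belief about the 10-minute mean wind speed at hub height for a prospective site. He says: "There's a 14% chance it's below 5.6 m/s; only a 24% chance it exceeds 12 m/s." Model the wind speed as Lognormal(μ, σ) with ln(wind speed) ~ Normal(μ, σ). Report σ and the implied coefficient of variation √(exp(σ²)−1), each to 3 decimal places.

If T ~ Lognormal(μ,σ) then ln T ~ Normal(μ,σ), so the p-quantile of ln T is μ + z_p·σ.
ln(5.6) = 1.723 and ln(12) = 2.485; z_{0.14} = -1.08, z_{0.76} = 0.7063.
σ = (2.485 − 1.723)/(0.7063 − (-1.08)) = 0.427.
μ = 1.723 − (-1.08)·0.427 = 2.184.
CV = √(exp(σ²)−1) = √(exp(0.1820)−1) = 0.447.

σ ≈ 0.427, CV ≈ 0.447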